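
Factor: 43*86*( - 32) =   -  2^6 * 43^2=- 118336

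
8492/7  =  1213+ 1/7 =1213.14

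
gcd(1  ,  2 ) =1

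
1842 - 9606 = - 7764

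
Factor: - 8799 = -3^1*7^1*419^1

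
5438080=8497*640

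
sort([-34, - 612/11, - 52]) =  [ - 612/11, - 52, - 34]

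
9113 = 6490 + 2623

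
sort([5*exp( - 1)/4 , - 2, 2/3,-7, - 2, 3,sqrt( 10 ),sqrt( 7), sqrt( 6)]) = [-7, - 2,  -  2,5*exp( - 1)/4 , 2/3, sqrt ( 6), sqrt( 7), 3,  sqrt( 10)]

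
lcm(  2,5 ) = 10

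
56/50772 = 14/12693 = 0.00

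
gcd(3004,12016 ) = 3004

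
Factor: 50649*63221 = 3202080429 = 3^1*191^1*331^1*16883^1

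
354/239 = 354/239 = 1.48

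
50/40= 1  +  1/4 = 1.25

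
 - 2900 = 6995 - 9895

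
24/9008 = 3/1126 = 0.00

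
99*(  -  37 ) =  - 3663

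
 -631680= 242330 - 874010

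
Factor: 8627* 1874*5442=87980803116 = 2^2*3^1*907^1*937^1*8627^1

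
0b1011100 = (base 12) 78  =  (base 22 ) 44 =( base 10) 92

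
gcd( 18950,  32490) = 10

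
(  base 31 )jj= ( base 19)1d0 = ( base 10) 608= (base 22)15e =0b1001100000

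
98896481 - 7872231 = 91024250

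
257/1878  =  257/1878 = 0.14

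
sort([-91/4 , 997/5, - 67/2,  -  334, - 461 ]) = [  -  461, -334, - 67/2,  -  91/4,997/5]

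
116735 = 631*185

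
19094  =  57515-38421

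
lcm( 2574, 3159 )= 69498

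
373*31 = 11563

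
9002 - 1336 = 7666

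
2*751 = 1502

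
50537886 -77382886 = - 26845000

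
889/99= 8 + 97/99 = 8.98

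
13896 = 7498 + 6398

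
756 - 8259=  -7503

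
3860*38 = 146680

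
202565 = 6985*29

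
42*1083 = 45486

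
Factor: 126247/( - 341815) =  - 5^( - 1)*11^1*23^1*137^( - 1) = -253/685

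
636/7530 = 106/1255 =0.08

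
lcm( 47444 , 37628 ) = 1091212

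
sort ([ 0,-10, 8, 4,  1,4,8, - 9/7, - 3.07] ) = [  -  10  , - 3.07,-9/7,  0, 1,4, 4,8, 8]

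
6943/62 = 6943/62 = 111.98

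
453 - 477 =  - 24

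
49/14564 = 49/14564 = 0.00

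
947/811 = 1+136/811= 1.17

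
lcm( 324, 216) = 648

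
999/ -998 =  - 999/998=- 1.00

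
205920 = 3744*55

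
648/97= 6  +  66/97 = 6.68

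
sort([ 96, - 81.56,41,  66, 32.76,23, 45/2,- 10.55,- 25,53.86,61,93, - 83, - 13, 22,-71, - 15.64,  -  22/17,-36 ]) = [ - 83,-81.56,  -  71, - 36, - 25 ,-15.64, - 13, - 10.55,-22/17,22, 45/2 , 23,32.76, 41,53.86,61  ,  66,93, 96]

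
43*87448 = 3760264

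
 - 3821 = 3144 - 6965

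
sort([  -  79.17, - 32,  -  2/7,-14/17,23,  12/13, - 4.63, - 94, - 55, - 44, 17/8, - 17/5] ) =[- 94,- 79.17 ,-55, - 44, - 32 , - 4.63, - 17/5, - 14/17,  -  2/7,12/13, 17/8, 23]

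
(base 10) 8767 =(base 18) 1911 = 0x223f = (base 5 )240032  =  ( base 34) 7JT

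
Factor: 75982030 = 2^1 * 5^1 * 29^1*262007^1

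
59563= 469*127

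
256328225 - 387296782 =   -  130968557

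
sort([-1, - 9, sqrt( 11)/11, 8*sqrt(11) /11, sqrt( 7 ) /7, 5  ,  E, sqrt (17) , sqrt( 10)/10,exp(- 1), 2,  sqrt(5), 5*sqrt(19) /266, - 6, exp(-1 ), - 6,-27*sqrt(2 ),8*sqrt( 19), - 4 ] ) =[ - 27*sqrt( 2 ), - 9, - 6, - 6, - 4, - 1,5*sqrt(19 ) /266 , sqrt ( 11 ) /11, sqrt(10) /10 , exp( - 1), exp( - 1 ), sqrt(7 ) /7, 2,sqrt(5 ), 8 * sqrt( 11)/11 , E,sqrt(17 ), 5, 8*sqrt(19 ) ]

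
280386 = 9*31154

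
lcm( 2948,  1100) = 73700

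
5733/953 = 6 + 15/953 = 6.02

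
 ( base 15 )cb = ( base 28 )6N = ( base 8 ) 277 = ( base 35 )5G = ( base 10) 191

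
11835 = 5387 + 6448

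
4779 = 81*59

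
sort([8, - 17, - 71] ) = [ - 71, - 17,8] 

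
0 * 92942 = 0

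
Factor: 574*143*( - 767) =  - 2^1*7^1*11^1*13^2 *41^1*59^1=-62956894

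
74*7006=518444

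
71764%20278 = 10930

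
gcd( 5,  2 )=1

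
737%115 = 47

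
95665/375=19133/75 = 255.11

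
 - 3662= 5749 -9411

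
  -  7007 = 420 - 7427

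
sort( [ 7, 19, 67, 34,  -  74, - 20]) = [ - 74,-20, 7, 19, 34, 67 ]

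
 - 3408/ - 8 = 426 + 0/1=426.00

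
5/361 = 5/361 = 0.01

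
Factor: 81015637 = 23^1 * 1009^1*3491^1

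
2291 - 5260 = - 2969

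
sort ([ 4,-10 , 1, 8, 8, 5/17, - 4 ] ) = [-10,-4, 5/17, 1,4,8,  8 ] 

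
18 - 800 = - 782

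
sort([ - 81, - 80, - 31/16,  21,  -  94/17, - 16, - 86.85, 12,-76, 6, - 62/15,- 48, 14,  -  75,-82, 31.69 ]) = [ - 86.85 , -82,-81, -80,-76,  -  75, - 48, - 16, - 94/17, - 62/15,- 31/16, 6,12, 14, 21,31.69]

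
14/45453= 14/45453 = 0.00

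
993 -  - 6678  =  7671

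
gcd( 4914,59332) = 182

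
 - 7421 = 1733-9154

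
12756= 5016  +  7740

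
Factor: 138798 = 2^1*3^2*11^1*701^1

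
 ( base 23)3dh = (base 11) 1480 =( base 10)1903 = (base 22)3KB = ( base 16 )76F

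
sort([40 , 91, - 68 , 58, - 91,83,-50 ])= [ - 91, - 68, - 50, 40,58,83 , 91 ] 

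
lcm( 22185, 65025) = 1885725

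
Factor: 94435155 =3^2*5^1*2098559^1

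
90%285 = 90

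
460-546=  -  86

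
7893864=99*79736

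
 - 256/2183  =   - 1 + 1927/2183 =- 0.12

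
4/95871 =4/95871 = 0.00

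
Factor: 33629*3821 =128496409= 3821^1 * 33629^1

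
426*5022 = 2139372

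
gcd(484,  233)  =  1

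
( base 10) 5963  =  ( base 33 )5fn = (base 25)9dd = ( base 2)1011101001011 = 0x174b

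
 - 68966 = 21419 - 90385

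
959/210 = 4+17/30  =  4.57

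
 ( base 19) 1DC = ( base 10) 620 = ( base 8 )1154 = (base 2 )1001101100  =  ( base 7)1544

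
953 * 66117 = 63009501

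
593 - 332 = 261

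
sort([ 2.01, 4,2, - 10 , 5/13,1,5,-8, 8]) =[ - 10 , - 8,5/13, 1, 2 , 2.01 , 4,5,8] 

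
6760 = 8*845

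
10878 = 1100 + 9778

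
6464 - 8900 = - 2436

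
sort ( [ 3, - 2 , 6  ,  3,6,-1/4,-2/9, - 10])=[-10, - 2,-1/4,- 2/9, 3,3, 6,6 ]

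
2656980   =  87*30540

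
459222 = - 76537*(  -  6)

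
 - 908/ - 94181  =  908/94181 = 0.01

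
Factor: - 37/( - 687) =3^( - 1) * 37^1*229^( - 1)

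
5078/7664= 2539/3832 = 0.66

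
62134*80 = 4970720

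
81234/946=85 + 412/473 = 85.87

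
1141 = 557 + 584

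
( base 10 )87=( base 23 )3I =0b1010111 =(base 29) 30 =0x57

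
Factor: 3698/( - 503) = -2^1*43^2 * 503^ ( - 1)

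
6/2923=6/2923 = 0.00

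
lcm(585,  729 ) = 47385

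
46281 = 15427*3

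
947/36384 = 947/36384=0.03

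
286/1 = 286 = 286.00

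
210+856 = 1066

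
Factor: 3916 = 2^2 * 11^1*89^1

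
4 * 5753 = 23012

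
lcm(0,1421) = 0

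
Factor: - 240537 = -3^1*11^1*37^1*197^1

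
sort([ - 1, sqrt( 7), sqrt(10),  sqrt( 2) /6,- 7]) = [  -  7,-1, sqrt(2) /6,sqrt( 7), sqrt( 10) ]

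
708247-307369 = 400878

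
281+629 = 910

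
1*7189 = 7189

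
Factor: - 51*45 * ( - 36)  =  2^2*3^5*5^1*17^1=82620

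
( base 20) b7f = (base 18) e11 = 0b1000111001011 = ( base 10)4555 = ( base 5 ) 121210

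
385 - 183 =202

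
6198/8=3099/4  =  774.75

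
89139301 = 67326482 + 21812819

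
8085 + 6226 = 14311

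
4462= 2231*2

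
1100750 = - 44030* ( - 25 )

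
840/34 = 24 + 12/17= 24.71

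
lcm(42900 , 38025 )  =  1673100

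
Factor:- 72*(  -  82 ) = 5904  =  2^4 * 3^2 * 41^1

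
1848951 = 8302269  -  6453318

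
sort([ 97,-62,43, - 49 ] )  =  [-62,-49,43,97 ]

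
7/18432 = 7/18432 = 0.00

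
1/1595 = 1/1595 = 0.00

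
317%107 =103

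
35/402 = 35/402 = 0.09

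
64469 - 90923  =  -26454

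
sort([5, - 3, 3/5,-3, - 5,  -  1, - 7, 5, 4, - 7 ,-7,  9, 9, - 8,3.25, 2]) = [  -  8, - 7, - 7,  -  7, - 5,- 3,  -  3, - 1, 3/5, 2, 3.25, 4,  5, 5,9, 9]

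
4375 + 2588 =6963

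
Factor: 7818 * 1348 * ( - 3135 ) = - 33038711640= - 2^3*3^2 * 5^1*11^1*19^1 *337^1*1303^1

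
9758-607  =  9151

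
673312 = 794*848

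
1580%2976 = 1580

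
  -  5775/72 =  - 1925/24=- 80.21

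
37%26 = 11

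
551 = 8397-7846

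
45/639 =5/71 = 0.07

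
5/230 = 1/46 = 0.02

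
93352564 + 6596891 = 99949455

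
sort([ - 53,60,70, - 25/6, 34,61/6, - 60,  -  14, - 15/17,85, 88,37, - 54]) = [-60, - 54, -53, - 14,  -  25/6, -15/17,61/6, 34, 37,60,70,85,  88]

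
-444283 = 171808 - 616091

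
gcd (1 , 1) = 1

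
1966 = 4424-2458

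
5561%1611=728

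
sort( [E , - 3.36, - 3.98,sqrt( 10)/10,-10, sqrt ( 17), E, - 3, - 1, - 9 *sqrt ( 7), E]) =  [ - 9*sqrt(7) , - 10,  -  3.98 , -3.36, - 3, - 1,  sqrt( 10)/10 , E,  E,E,  sqrt(17) ]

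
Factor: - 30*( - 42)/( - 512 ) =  - 315/128 = - 2^( - 7)*3^2*5^1*7^1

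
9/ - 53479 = -1 + 53470/53479 = -0.00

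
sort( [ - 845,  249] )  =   [ - 845 , 249] 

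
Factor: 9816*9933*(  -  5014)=-488876672592 = - 2^4*3^2*7^1*11^1*23^1*43^1*109^1 * 409^1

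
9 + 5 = 14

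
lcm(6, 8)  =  24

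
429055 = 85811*5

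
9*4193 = 37737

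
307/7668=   307/7668 = 0.04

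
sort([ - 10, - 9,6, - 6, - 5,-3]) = [  -  10, - 9,- 6, - 5,- 3,6] 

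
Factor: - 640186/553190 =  - 5^(  -  1)*11^( - 1 )*17^1 * 19^1*  47^(-1) * 107^(-1 )*991^1 = - 320093/276595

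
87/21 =29/7 = 4.14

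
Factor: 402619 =7^1*113^1*509^1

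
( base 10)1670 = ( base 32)1k6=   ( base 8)3206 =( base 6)11422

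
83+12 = 95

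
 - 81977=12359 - 94336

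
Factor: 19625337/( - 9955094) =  - 2^(-1) * 3^2*  197^1*11069^1*4977547^ ( - 1 )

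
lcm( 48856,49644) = 3077928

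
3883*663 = 2574429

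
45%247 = 45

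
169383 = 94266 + 75117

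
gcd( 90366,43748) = 2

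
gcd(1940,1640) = 20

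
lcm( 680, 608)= 51680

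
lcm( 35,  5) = 35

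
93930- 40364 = 53566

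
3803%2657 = 1146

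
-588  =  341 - 929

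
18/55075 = 18/55075 = 0.00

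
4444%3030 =1414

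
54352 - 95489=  - 41137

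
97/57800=97/57800= 0.00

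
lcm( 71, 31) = 2201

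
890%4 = 2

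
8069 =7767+302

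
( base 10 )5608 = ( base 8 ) 12750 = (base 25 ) 8o8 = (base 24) 9hg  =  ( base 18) H5A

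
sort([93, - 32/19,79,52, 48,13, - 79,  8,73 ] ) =[ - 79, - 32/19,  8, 13, 48, 52 , 73,79,93]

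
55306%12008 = 7274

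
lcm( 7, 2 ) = 14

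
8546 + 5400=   13946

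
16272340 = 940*17311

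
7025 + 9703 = 16728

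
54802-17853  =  36949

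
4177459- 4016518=160941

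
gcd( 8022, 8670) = 6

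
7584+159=7743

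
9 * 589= 5301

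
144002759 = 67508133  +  76494626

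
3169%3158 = 11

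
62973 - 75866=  - 12893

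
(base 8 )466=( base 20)FA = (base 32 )9m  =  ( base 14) 182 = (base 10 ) 310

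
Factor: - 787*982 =  -  2^1*491^1*787^1 = - 772834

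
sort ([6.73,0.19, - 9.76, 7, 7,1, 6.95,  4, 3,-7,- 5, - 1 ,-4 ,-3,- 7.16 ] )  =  [ - 9.76,- 7.16, - 7, -5, - 4, - 3, - 1,  0.19, 1, 3, 4,6.73,6.95,7,7] 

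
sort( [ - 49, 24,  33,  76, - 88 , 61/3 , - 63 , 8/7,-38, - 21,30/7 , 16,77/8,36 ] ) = [ - 88, - 63, - 49, - 38, - 21, 8/7, 30/7, 77/8,16,61/3 , 24, 33,  36 , 76]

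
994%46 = 28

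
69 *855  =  58995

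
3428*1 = 3428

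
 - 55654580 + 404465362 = 348810782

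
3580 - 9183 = - 5603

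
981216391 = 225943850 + 755272541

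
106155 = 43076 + 63079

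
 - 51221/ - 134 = 382+33/134=382.25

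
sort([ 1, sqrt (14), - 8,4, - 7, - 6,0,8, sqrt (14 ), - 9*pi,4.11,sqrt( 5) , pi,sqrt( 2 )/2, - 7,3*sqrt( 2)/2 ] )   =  [-9*pi, - 8, - 7,  -  7, - 6, 0, sqrt( 2) /2,1, 3*  sqrt (2 )/2,  sqrt( 5),pi,sqrt(14 ),sqrt( 14),4,4.11,8 ] 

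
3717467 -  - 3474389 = 7191856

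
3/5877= 1/1959  =  0.00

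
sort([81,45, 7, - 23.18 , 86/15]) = [ - 23.18, 86/15,7, 45,  81] 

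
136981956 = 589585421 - 452603465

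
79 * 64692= 5110668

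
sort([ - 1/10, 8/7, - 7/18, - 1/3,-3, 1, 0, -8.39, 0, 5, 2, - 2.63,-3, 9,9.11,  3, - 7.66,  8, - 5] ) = [ - 8.39,-7.66,-5,-3, - 3,-2.63, -7/18, - 1/3, - 1/10, 0,0, 1, 8/7, 2,3, 5,8,  9, 9.11]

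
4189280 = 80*52366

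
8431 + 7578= 16009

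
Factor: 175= 5^2*7^1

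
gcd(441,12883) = 1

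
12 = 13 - 1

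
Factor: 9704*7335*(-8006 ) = -2^4*3^2*5^1*163^1*1213^1 * 4003^1 = -569857793040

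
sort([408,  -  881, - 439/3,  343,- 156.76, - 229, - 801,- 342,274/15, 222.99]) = [-881, - 801,- 342,-229, - 156.76, - 439/3, 274/15,222.99 , 343, 408 ]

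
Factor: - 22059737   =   - 7^1*  23^1*181^1*757^1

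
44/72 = 11/18 =0.61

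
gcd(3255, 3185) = 35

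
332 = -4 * ( - 83)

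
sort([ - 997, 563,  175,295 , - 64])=[- 997,-64,175,  295,563]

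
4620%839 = 425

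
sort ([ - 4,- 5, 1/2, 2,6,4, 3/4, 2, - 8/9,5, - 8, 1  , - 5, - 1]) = [ - 8, - 5, - 5, - 4,-1, - 8/9 , 1/2, 3/4, 1,2,2,4,5,6] 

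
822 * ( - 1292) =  - 1062024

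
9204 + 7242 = 16446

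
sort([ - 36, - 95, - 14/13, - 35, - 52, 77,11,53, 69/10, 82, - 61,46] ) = [ - 95,  -  61, - 52, - 36, - 35, - 14/13,  69/10,11, 46,53, 77,82 ] 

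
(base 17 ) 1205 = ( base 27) 7ef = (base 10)5496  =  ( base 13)266A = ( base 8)12570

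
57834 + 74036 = 131870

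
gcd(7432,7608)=8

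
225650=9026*25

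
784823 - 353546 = 431277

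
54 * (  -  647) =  - 34938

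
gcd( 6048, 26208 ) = 2016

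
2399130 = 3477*690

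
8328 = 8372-44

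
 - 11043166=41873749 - 52916915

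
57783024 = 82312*702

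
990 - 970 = 20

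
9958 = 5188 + 4770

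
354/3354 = 59/559 = 0.11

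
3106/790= 1553/395 = 3.93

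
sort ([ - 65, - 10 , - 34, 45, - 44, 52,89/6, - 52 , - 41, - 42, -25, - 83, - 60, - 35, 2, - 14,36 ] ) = [ - 83,  -  65, - 60, - 52, - 44,-42, - 41,-35,  -  34, - 25, - 14,  -  10,2, 89/6, 36, 45,52]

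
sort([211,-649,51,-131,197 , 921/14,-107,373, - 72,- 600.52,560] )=[-649,-600.52 , - 131,-107,-72,51, 921/14,197,211, 373,  560] 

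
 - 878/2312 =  - 439/1156 = -0.38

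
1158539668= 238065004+920474664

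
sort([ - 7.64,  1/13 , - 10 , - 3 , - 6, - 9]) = [ - 10, - 9, - 7.64, - 6,-3, 1/13 ]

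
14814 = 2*7407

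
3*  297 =891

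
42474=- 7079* ( - 6) 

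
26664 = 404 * 66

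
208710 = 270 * 773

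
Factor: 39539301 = 3^1*13179767^1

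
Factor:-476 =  - 2^2*7^1*17^1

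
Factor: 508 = 2^2*127^1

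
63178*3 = 189534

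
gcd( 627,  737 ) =11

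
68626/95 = 722 + 36/95 = 722.38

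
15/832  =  15/832= 0.02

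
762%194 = 180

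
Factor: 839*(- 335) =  - 281065 = - 5^1*67^1*839^1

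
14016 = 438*32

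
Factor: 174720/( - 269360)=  - 24/37 = - 2^3*3^1*37^( - 1)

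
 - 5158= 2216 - 7374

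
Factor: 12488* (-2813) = -2^3* 7^1*29^1*97^1*223^1 = -35128744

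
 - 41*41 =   -  1681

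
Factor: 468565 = 5^1 * 31^1*3023^1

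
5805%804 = 177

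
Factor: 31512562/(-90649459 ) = -2^1*67^(- 1)*1352977^(- 1 )* 15756281^1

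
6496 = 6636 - 140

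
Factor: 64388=2^2*16097^1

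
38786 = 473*82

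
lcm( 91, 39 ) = 273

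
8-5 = 3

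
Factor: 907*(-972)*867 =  - 764350668 = - 2^2 * 3^6*17^2 * 907^1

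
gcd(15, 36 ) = 3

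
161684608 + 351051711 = 512736319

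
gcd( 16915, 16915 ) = 16915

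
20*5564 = 111280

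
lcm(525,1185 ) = 41475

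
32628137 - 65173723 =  - 32545586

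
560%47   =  43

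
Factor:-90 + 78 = -2^2*3^1 = - 12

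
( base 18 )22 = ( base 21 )1H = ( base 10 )38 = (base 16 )26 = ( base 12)32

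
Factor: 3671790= 2^1 * 3^1 * 5^1*122393^1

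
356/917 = 356/917 = 0.39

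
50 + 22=72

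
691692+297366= 989058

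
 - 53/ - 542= 53/542= 0.10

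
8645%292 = 177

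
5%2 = 1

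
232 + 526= 758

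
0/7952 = 0 = 0.00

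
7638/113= 67 + 67/113 =67.59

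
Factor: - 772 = -2^2*193^1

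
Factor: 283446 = 2^1 * 3^3*29^1 * 181^1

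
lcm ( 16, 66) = 528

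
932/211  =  932/211 = 4.42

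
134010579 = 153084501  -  19073922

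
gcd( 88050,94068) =6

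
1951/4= 487 + 3/4 =487.75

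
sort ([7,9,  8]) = [7, 8,9 ]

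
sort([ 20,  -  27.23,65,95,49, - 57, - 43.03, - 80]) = [ - 80 , - 57,  -  43.03,-27.23, 20, 49 , 65, 95]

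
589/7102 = 589/7102 = 0.08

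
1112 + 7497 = 8609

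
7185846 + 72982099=80167945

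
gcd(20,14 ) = 2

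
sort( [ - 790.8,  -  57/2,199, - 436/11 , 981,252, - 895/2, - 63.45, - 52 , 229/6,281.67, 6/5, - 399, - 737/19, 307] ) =[ - 790.8, - 895/2,-399, - 63.45, -52, - 436/11, - 737/19, - 57/2,6/5, 229/6 , 199, 252,281.67, 307, 981]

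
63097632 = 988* 63864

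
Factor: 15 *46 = 2^1 * 3^1*5^1 * 23^1 = 690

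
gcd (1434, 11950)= 478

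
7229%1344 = 509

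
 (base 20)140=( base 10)480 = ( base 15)220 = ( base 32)f0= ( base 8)740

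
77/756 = 11/108 = 0.10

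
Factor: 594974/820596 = 2^( -1 )*3^( - 1)*7^( - 1) * 9769^(-1 )* 297487^1 = 297487/410298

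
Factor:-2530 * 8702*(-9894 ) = 2^3*3^1 * 5^1 * 11^1*17^1*19^1*23^1*97^1* 229^1 = 217826897640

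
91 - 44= 47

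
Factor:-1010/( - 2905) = 2^1*7^( - 1)*83^( - 1 )*101^1 = 202/581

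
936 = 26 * 36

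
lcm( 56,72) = 504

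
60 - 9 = 51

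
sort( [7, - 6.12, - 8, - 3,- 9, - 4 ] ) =[  -  9,- 8,  -  6.12, - 4,  -  3,7 ]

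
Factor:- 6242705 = - 5^1* 7^1 * 173^1*1031^1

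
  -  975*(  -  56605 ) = 55189875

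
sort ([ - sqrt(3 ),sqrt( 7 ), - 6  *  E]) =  [ - 6 * E, - sqrt(3),sqrt ( 7)]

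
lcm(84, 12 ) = 84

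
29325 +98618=127943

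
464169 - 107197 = 356972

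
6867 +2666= 9533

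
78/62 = 1  +  8/31 = 1.26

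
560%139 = 4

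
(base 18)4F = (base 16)57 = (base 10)87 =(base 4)1113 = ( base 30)2r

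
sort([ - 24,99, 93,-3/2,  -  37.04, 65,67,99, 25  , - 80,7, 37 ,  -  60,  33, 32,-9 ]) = [ - 80,-60, - 37.04, -24,-9,-3/2 , 7, 25,  32,33,  37, 65,  67, 93 , 99 , 99] 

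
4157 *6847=28462979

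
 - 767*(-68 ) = 52156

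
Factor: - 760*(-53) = 40280= 2^3*5^1*19^1*53^1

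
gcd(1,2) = 1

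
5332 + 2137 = 7469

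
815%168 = 143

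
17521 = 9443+8078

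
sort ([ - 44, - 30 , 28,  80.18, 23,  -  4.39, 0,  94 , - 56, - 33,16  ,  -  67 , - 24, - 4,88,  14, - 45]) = [ - 67 , - 56,- 45, - 44, - 33,-30 , - 24 , - 4.39, - 4, 0,14,16,  23, 28,  80.18,  88,94]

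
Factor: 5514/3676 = 3/2  =  2^( - 1)*3^1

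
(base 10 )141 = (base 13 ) ab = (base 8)215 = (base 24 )5L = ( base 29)4p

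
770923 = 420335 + 350588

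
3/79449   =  1/26483 = 0.00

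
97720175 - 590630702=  - 492910527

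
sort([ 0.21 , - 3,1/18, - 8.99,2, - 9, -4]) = [ - 9,-8.99,-4, -3,1/18,0.21,2 ] 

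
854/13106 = 427/6553 = 0.07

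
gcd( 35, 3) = 1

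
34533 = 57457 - 22924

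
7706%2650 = 2406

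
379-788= - 409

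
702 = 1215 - 513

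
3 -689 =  - 686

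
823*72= 59256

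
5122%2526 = 70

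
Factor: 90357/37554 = 2^ (-1 )*11^( - 1)*569^( - 1 )*30119^1 = 30119/12518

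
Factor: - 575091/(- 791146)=2^(-1 )*3^2*11^1*17^( -1)*37^1*157^1*23269^( - 1 ) 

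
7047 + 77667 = 84714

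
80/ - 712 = -1 + 79/89 = -0.11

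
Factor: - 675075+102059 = -2^3*41^1*1747^1 = - 573016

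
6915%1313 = 350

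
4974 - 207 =4767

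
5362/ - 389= - 14 + 84/389 = -13.78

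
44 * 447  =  19668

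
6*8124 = 48744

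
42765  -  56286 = - 13521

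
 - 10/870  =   - 1/87 = - 0.01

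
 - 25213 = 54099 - 79312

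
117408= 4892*24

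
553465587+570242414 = 1123708001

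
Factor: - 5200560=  - 2^4*3^2*5^1*31^1 * 233^1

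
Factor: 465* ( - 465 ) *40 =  - 8649000 = - 2^3 *3^2*5^3*31^2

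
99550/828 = 120 + 95/414 = 120.23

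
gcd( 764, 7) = 1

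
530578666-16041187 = 514537479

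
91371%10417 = 8035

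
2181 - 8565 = - 6384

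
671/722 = 671/722 = 0.93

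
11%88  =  11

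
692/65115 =692/65115 =0.01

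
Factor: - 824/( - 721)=8/7=2^3*7^( - 1)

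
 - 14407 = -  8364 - 6043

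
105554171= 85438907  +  20115264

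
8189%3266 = 1657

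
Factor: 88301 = 88301^1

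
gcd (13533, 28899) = 39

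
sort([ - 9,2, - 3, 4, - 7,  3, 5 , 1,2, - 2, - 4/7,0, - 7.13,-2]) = [ - 9, - 7.13, - 7, - 3 , - 2, - 2 , -4/7, 0 , 1,2 , 2, 3,4, 5 ]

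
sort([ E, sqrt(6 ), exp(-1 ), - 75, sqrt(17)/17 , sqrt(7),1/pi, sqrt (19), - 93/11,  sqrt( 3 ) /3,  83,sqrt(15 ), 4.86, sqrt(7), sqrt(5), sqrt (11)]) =[ - 75, - 93/11,  sqrt(17) /17,1/pi, exp(- 1), sqrt(3 ) /3, sqrt(5), sqrt(6 ), sqrt(7) , sqrt( 7 ), E,sqrt(11), sqrt(15), sqrt(19), 4.86 , 83] 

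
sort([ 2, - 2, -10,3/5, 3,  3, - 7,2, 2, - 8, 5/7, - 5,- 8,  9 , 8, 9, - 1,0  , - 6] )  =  [ - 10,-8,  -  8, - 7,- 6, - 5,  -  2, - 1, 0,3/5,  5/7,  2,2,2, 3,  3, 8,9, 9]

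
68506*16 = 1096096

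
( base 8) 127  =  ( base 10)87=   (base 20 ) 47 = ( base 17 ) 52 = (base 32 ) 2n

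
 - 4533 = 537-5070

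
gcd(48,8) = 8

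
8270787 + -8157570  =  113217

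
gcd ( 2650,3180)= 530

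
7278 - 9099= -1821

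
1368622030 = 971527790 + 397094240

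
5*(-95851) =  - 479255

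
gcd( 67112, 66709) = 1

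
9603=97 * 99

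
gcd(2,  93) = 1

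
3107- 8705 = - 5598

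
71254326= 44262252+26992074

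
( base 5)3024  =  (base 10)389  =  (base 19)119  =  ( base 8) 605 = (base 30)CT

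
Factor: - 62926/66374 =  - 7^(  -  1)*11^( - 1)*73^1 = -  73/77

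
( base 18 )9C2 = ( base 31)383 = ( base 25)509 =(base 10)3134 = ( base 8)6076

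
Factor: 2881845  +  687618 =3569463 = 3^2*199^1*1993^1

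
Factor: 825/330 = 5/2 = 2^(  -  1 ) *5^1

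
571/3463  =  571/3463 = 0.16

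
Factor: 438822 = 2^1*3^2 * 24379^1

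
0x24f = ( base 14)303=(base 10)591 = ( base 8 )1117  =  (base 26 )mj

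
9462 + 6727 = 16189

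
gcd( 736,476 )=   4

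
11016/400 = 1377/50 = 27.54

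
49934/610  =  24967/305= 81.86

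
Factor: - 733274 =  - 2^1*31^1*11827^1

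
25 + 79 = 104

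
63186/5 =12637 + 1/5 = 12637.20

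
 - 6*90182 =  -541092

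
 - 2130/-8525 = 426/1705 = 0.25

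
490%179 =132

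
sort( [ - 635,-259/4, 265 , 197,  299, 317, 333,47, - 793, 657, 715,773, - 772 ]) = [ - 793,-772,-635 , - 259/4, 47, 197, 265,299,317, 333, 657, 715, 773] 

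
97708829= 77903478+19805351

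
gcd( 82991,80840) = 1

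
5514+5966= 11480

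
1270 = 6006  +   - 4736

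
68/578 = 2/17 = 0.12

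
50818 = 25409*2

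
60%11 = 5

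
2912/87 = 33+41/87 =33.47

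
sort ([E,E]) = [ E, E] 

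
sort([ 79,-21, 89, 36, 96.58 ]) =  [ - 21 , 36, 79, 89,96.58]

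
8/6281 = 8/6281 = 0.00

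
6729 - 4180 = 2549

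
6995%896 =723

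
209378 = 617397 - 408019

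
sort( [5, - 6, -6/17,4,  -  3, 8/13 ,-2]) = [ - 6, - 3, - 2, - 6/17, 8/13,4, 5] 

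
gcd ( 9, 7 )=1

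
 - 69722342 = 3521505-73243847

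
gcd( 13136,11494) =1642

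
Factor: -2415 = -3^1*5^1*7^1*23^1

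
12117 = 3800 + 8317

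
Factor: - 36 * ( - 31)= 2^2*3^2 * 31^1 = 1116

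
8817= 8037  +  780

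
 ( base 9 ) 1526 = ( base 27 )1FO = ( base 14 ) 5CA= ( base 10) 1158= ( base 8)2206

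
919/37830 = 919/37830 = 0.02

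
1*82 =82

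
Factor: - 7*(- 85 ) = 595 =5^1 * 7^1  *17^1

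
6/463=6/463 =0.01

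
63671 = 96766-33095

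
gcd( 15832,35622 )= 3958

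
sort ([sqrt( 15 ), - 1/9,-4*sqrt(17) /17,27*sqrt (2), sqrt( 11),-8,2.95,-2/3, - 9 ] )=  [ - 9 , - 8,-4*sqrt(17) /17, - 2/3 ,-1/9,2.95,sqrt (11 ), sqrt( 15),  27*sqrt(2) ]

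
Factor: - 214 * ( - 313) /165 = 2^1 * 3^( - 1)*5^( - 1) * 11^( - 1) * 107^1*313^1 = 66982/165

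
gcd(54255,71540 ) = 5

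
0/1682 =0 =0.00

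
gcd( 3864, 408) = 24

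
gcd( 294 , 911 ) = 1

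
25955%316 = 43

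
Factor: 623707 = 7^1*89101^1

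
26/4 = 6+ 1/2 =6.50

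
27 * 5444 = 146988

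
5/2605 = 1/521 = 0.00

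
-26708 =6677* ( - 4)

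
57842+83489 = 141331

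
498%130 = 108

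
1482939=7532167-6049228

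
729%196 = 141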